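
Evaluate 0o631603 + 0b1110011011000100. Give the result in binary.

0b1000001101001000111

0o631603 = 0b110011001110000011 in binary.
Add column by column in base 2, right to left:
  1+0 = 1
  1+0 = 1
  0+1 = 1
  0+0 = 0
  0+0 = 0
  0+0 = 0
  0+1 = 1
  1+1 = 0 carry 1
  1+0+1 = 0 carry 1
  1+1+1 = 1 carry 1
  0+1+1 = 0 carry 1
  0+0+1 = 1
  1+0 = 1
  1+1 = 0 carry 1
  0+1+1 = 0 carry 1
  0+1+1 = 0 carry 1
  1+0+1 = 0 carry 1
  1+0+1 = 0 carry 1
  final carry 1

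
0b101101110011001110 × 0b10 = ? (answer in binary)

Multiply each base-2 digit by 2, carrying:
  0×2 = 0 → write 0
  1×2 = 2 → write 0 carry 1
  1×2+1 = 3 → write 1 carry 1
  1×2+1 = 3 → write 1 carry 1
  0×2+1 = 1 → write 1
  0×2 = 0 → write 0
  1×2 = 2 → write 0 carry 1
  1×2+1 = 3 → write 1 carry 1
  0×2+1 = 1 → write 1
  0×2 = 0 → write 0
  1×2 = 2 → write 0 carry 1
  1×2+1 = 3 → write 1 carry 1
  1×2+1 = 3 → write 1 carry 1
  0×2+1 = 1 → write 1
  1×2 = 2 → write 0 carry 1
  1×2+1 = 3 → write 1 carry 1
  0×2+1 = 1 → write 1
  1×2 = 2 → write 0 carry 1
  remaining carry: 1

0b1011011100110011100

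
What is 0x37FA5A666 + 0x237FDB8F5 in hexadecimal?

0x5B7A35F5B

Add column by column in base 16, right to left:
  6+5 = B
  6+F = 5 carry 1
  6+8+1 = F
  A+B = 5 carry 1
  5+D+1 = 3 carry 1
  A+F+1 = A carry 1
  F+7+1 = 7 carry 1
  7+3+1 = B
  3+2 = 5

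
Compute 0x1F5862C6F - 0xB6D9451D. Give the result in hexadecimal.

0x13EACE752

Subtract column by column in base 16:
  F-D → 2
  6-1 → 5
  C-5 → 7
  2-4 → E (borrow)
  6-9-1 → C (borrow)
  8-D-1 → A (borrow)
  5-6-1 → E (borrow)
  F-B-1 → 3
  1-0 → 1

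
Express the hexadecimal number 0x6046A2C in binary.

0b110000001000110101000101100

Expand each hex digit to 4 bits: 6=0110 0=0000 4=0100 6=0110 A=1010 2=0010 C=1100.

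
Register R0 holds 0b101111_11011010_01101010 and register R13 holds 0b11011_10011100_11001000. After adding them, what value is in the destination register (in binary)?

0b10010110111011100110010

Add column by column in base 2, right to left:
  0+0 = 0
  1+0 = 1
  0+0 = 0
  1+1 = 0 carry 1
  0+0+1 = 1
  1+0 = 1
  1+1 = 0 carry 1
  0+1+1 = 0 carry 1
  0+0+1 = 1
  1+0 = 1
  0+1 = 1
  1+1 = 0 carry 1
  1+1+1 = 1 carry 1
  0+0+1 = 1
  1+0 = 1
  1+1 = 0 carry 1
  1+1+1 = 1 carry 1
  1+1+1 = 1 carry 1
  1+0+1 = 0 carry 1
  1+1+1 = 1 carry 1
  0+1+1 = 0 carry 1
  1+0+1 = 0 carry 1
  final carry 1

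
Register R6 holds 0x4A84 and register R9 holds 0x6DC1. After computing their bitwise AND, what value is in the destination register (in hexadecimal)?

AND each hex digit independently (no carries):
  4&6=4, A&D=8, 8&C=8, 4&1=0

0x4880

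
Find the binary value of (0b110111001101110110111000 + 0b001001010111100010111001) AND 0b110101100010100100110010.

0b100000000000110000

Add column by column in base 2, right to left:
  0+1 = 1
  0+0 = 0
  0+0 = 0
  1+1 = 0 carry 1
  1+1+1 = 1 carry 1
  1+1+1 = 1 carry 1
  0+0+1 = 1
  1+1 = 0 carry 1
  1+0+1 = 0 carry 1
  0+0+1 = 1
  1+0 = 1
  1+1 = 0 carry 1
  1+1+1 = 1 carry 1
  0+1+1 = 0 carry 1
  1+1+1 = 1 carry 1
  1+0+1 = 0 carry 1
  0+1+1 = 0 carry 1
  0+0+1 = 1
  1+1 = 0 carry 1
  1+0+1 = 0 carry 1
  1+0+1 = 0 carry 1
  0+1+1 = 0 carry 1
  1+0+1 = 0 carry 1
  1+0+1 = 0 carry 1
  final carry 1
Sum = 0b1000000100101011001110001; now AND with 0b110101100010100100110010:
  1000000100101011001110001
& 0110101100010100100110010
= 0000000100000000000110000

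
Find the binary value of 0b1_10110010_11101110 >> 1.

0b1101100101110111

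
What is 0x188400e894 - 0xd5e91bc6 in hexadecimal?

Subtract column by column in base 16:
  4-6 → e (borrow)
  9-c-1 → c (borrow)
  8-b-1 → c (borrow)
  e-1-1 → c
  0-9 → 7 (borrow)
  0-e-1 → 1 (borrow)
  4-5-1 → e (borrow)
  8-d-1 → a (borrow)
  8-0-1 → 7
  1-0 → 1

0x17ae17ccce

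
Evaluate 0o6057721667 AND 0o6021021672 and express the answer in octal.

0o6001021662

AND each oct digit independently (no carries):
  6&6=6, 0&0=0, 5&2=0, 7&1=1, 7&0=0, 2&2=2, 1&1=1, 6&6=6, 6&7=6, 7&2=2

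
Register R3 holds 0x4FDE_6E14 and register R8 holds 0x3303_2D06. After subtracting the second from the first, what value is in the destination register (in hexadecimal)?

0x1CDB410E

Subtract column by column in base 16:
  4-6 → E (borrow)
  1-0-1 → 0
  E-D → 1
  6-2 → 4
  E-3 → B
  D-0 → D
  F-3 → C
  4-3 → 1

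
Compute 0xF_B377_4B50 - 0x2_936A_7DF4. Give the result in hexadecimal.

0xD200CCD5C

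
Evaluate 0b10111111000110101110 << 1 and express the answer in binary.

0b101111110001101011100

Left shift by 1: append 1 zero bit.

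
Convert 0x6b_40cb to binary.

0b11010110100000011001011

Expand each hex digit to 4 bits: 6=0110 b=1011 4=0100 0=0000 c=1100 b=1011.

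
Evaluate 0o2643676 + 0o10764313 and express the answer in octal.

Add column by column in base 8, right to left:
  6+3 = 1 carry 1
  7+1+1 = 1 carry 1
  6+3+1 = 2 carry 1
  3+4+1 = 0 carry 1
  4+6+1 = 3 carry 1
  6+7+1 = 6 carry 1
  2+0+1 = 3
  0+1 = 1

0o13630211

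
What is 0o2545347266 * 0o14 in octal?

Multiply each base-8 digit by 12, carrying:
  6×12 = 72 → write 0 carry 9
  6×12+9 = 81 → write 1 carry 10
  2×12+10 = 34 → write 2 carry 4
  7×12+4 = 88 → write 0 carry 11
  4×12+11 = 59 → write 3 carry 7
  3×12+7 = 43 → write 3 carry 5
  5×12+5 = 65 → write 1 carry 8
  4×12+8 = 56 → write 0 carry 7
  5×12+7 = 67 → write 3 carry 8
  2×12+8 = 32 → write 0 carry 4
  remaining carry: 4

0o40301330210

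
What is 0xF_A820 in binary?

Expand each hex digit to 4 bits: F=1111 A=1010 8=1000 2=0010 0=0000.

0b11111010100000100000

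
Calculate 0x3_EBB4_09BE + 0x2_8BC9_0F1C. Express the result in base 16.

Add column by column in base 16, right to left:
  E+C = A carry 1
  B+1+1 = D
  9+F = 8 carry 1
  0+0+1 = 1
  4+9 = D
  B+C = 7 carry 1
  B+B+1 = 7 carry 1
  E+8+1 = 7 carry 1
  3+2+1 = 6

0x6777D18DA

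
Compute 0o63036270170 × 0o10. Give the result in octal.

Multiply each base-8 digit by 8, carrying:
  0×8 = 0 → write 0
  7×8 = 56 → write 0 carry 7
  1×8+7 = 15 → write 7 carry 1
  0×8+1 = 1 → write 1
  7×8 = 56 → write 0 carry 7
  2×8+7 = 23 → write 7 carry 2
  6×8+2 = 50 → write 2 carry 6
  3×8+6 = 30 → write 6 carry 3
  0×8+3 = 3 → write 3
  3×8 = 24 → write 0 carry 3
  6×8+3 = 51 → write 3 carry 6
  remaining carry: 6

0o630362701700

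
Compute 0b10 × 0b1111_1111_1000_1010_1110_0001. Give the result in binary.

0b1111111110001010111000010

Multiply each base-2 digit by 2, carrying:
  1×2 = 2 → write 0 carry 1
  0×2+1 = 1 → write 1
  0×2 = 0 → write 0
  0×2 = 0 → write 0
  0×2 = 0 → write 0
  1×2 = 2 → write 0 carry 1
  1×2+1 = 3 → write 1 carry 1
  1×2+1 = 3 → write 1 carry 1
  0×2+1 = 1 → write 1
  1×2 = 2 → write 0 carry 1
  0×2+1 = 1 → write 1
  1×2 = 2 → write 0 carry 1
  0×2+1 = 1 → write 1
  0×2 = 0 → write 0
  0×2 = 0 → write 0
  1×2 = 2 → write 0 carry 1
  1×2+1 = 3 → write 1 carry 1
  1×2+1 = 3 → write 1 carry 1
  1×2+1 = 3 → write 1 carry 1
  1×2+1 = 3 → write 1 carry 1
  1×2+1 = 3 → write 1 carry 1
  1×2+1 = 3 → write 1 carry 1
  1×2+1 = 3 → write 1 carry 1
  1×2+1 = 3 → write 1 carry 1
  remaining carry: 1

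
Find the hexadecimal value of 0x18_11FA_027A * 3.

Multiply each base-16 digit by 3, carrying:
  A×3 = 30 → write E carry 1
  7×3+1 = 22 → write 6 carry 1
  2×3+1 = 7 → write 7
  0×3 = 0 → write 0
  A×3 = 30 → write E carry 1
  F×3+1 = 46 → write E carry 2
  1×3+2 = 5 → write 5
  1×3 = 3 → write 3
  8×3 = 24 → write 8 carry 1
  1×3+1 = 4 → write 4

0x4835EE076E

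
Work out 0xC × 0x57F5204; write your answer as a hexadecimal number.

0x41F7D830

Multiply each base-16 digit by 12, carrying:
  4×12 = 48 → write 0 carry 3
  0×12+3 = 3 → write 3
  2×12 = 24 → write 8 carry 1
  5×12+1 = 61 → write D carry 3
  F×12+3 = 183 → write 7 carry 11
  7×12+11 = 95 → write F carry 5
  5×12+5 = 65 → write 1 carry 4
  remaining carry: 4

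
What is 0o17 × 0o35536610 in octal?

Multiply each base-8 digit by 15, carrying:
  0×15 = 0 → write 0
  1×15 = 15 → write 7 carry 1
  6×15+1 = 91 → write 3 carry 11
  6×15+11 = 101 → write 5 carry 12
  3×15+12 = 57 → write 1 carry 7
  5×15+7 = 82 → write 2 carry 10
  5×15+10 = 85 → write 5 carry 10
  3×15+10 = 55 → write 7 carry 6
  remaining carry: 6

0o675215370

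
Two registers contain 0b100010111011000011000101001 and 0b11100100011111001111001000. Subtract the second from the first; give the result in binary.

Subtract column by column in base 2:
  1-0 → 1
  0-0 → 0
  0-0 → 0
  1-1 → 0
  0-0 → 0
  1-0 → 1
  0-1 → 1 (borrow)
  0-1-1 → 0 (borrow)
  0-1-1 → 0 (borrow)
  1-1-1 → 1 (borrow)
  1-0-1 → 0
  0-0 → 0
  0-1 → 1 (borrow)
  0-1-1 → 0 (borrow)
  0-1-1 → 0 (borrow)
  1-1-1 → 1 (borrow)
  1-1-1 → 1 (borrow)
  0-0-1 → 1 (borrow)
  1-0-1 → 0
  1-0 → 1
  1-1 → 0
  0-0 → 0
  1-0 → 1
  0-1 → 1 (borrow)
  0-1-1 → 0 (borrow)
  0-1-1 → 0 (borrow)
  1-0-1 → 0

0b110010111001001001100001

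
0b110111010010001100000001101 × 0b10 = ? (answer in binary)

Multiply each base-2 digit by 2, carrying:
  1×2 = 2 → write 0 carry 1
  0×2+1 = 1 → write 1
  1×2 = 2 → write 0 carry 1
  1×2+1 = 3 → write 1 carry 1
  0×2+1 = 1 → write 1
  0×2 = 0 → write 0
  0×2 = 0 → write 0
  0×2 = 0 → write 0
  0×2 = 0 → write 0
  0×2 = 0 → write 0
  0×2 = 0 → write 0
  1×2 = 2 → write 0 carry 1
  1×2+1 = 3 → write 1 carry 1
  0×2+1 = 1 → write 1
  0×2 = 0 → write 0
  0×2 = 0 → write 0
  1×2 = 2 → write 0 carry 1
  0×2+1 = 1 → write 1
  0×2 = 0 → write 0
  1×2 = 2 → write 0 carry 1
  0×2+1 = 1 → write 1
  1×2 = 2 → write 0 carry 1
  1×2+1 = 3 → write 1 carry 1
  1×2+1 = 3 → write 1 carry 1
  0×2+1 = 1 → write 1
  1×2 = 2 → write 0 carry 1
  1×2+1 = 3 → write 1 carry 1
  remaining carry: 1

0b1101110100100011000000011010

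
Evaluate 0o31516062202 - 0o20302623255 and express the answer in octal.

0o11213236725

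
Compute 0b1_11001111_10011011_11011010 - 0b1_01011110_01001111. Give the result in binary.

0b1110011100011110110001011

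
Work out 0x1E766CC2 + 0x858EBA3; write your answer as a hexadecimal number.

0x26CF5865

Add column by column in base 16, right to left:
  2+3 = 5
  C+A = 6 carry 1
  C+B+1 = 8 carry 1
  6+E+1 = 5 carry 1
  6+8+1 = F
  7+5 = C
  E+8 = 6 carry 1
  1+0+1 = 2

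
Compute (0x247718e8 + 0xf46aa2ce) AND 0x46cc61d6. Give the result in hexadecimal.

Add column by column in base 16, right to left:
  8+e = 6 carry 1
  e+c+1 = b carry 1
  8+2+1 = b
  1+a = b
  7+a = 1 carry 1
  7+6+1 = e
  4+4 = 8
  2+f = 1 carry 1
  final carry 1
Sum = 0x118e1bbb6; now AND with 0x46cc61d6:
  1&0=0, 1&4=0, 8&6=0, e&c=c, 1&c=0, b&6=2, b&1=1, b&d=9, 6&6=6

0xc02196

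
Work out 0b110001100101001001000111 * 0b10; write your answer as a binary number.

Multiply each base-2 digit by 2, carrying:
  1×2 = 2 → write 0 carry 1
  1×2+1 = 3 → write 1 carry 1
  1×2+1 = 3 → write 1 carry 1
  0×2+1 = 1 → write 1
  0×2 = 0 → write 0
  0×2 = 0 → write 0
  1×2 = 2 → write 0 carry 1
  0×2+1 = 1 → write 1
  0×2 = 0 → write 0
  1×2 = 2 → write 0 carry 1
  0×2+1 = 1 → write 1
  0×2 = 0 → write 0
  1×2 = 2 → write 0 carry 1
  0×2+1 = 1 → write 1
  1×2 = 2 → write 0 carry 1
  0×2+1 = 1 → write 1
  0×2 = 0 → write 0
  1×2 = 2 → write 0 carry 1
  1×2+1 = 3 → write 1 carry 1
  0×2+1 = 1 → write 1
  0×2 = 0 → write 0
  0×2 = 0 → write 0
  1×2 = 2 → write 0 carry 1
  1×2+1 = 3 → write 1 carry 1
  remaining carry: 1

0b1100011001010010010001110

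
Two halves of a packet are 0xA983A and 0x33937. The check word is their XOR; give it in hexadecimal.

0x9A10D

XOR each hex digit independently (no carries):
  A^3=9, 9^3=A, 8^9=1, 3^3=0, A^7=D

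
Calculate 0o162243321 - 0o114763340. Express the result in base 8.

0o45257761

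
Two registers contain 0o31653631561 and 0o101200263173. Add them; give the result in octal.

0o133054114754

Add column by column in base 8, right to left:
  1+3 = 4
  6+7 = 5 carry 1
  5+1+1 = 7
  1+3 = 4
  3+6 = 1 carry 1
  6+2+1 = 1 carry 1
  3+0+1 = 4
  5+0 = 5
  6+2 = 0 carry 1
  1+1+1 = 3
  3+0 = 3
  0+1 = 1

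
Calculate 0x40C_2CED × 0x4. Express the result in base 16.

0x1030B3B4

Multiply each base-16 digit by 4, carrying:
  D×4 = 52 → write 4 carry 3
  E×4+3 = 59 → write B carry 3
  C×4+3 = 51 → write 3 carry 3
  2×4+3 = 11 → write B
  C×4 = 48 → write 0 carry 3
  0×4+3 = 3 → write 3
  4×4 = 16 → write 0 carry 1
  remaining carry: 1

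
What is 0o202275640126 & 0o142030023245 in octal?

0o002030000004

AND each oct digit independently (no carries):
  2&1=0, 0&4=0, 2&2=2, 2&0=0, 7&3=3, 5&0=0, 6&0=0, 4&2=0, 0&3=0, 1&2=0, 2&4=0, 6&5=4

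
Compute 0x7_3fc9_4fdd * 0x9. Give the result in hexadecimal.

Multiply each base-16 digit by 9, carrying:
  d×9 = 117 → write 5 carry 7
  d×9+7 = 124 → write c carry 7
  f×9+7 = 142 → write e carry 8
  4×9+8 = 44 → write c carry 2
  9×9+2 = 83 → write 3 carry 5
  c×9+5 = 113 → write 1 carry 7
  f×9+7 = 142 → write e carry 8
  3×9+8 = 35 → write 3 carry 2
  7×9+2 = 65 → write 1 carry 4
  remaining carry: 4

0x413e13cec5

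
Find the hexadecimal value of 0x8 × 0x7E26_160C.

Multiply each base-16 digit by 8, carrying:
  C×8 = 96 → write 0 carry 6
  0×8+6 = 6 → write 6
  6×8 = 48 → write 0 carry 3
  1×8+3 = 11 → write B
  6×8 = 48 → write 0 carry 3
  2×8+3 = 19 → write 3 carry 1
  E×8+1 = 113 → write 1 carry 7
  7×8+7 = 63 → write F carry 3
  remaining carry: 3

0x3F130B060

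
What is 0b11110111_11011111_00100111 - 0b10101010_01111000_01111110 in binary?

0b10011010110011010101001

Subtract column by column in base 2:
  1-0 → 1
  1-1 → 0
  1-1 → 0
  0-1 → 1 (borrow)
  0-1-1 → 0 (borrow)
  1-1-1 → 1 (borrow)
  0-1-1 → 0 (borrow)
  0-0-1 → 1 (borrow)
  1-0-1 → 0
  1-0 → 1
  1-0 → 1
  1-1 → 0
  1-1 → 0
  0-1 → 1 (borrow)
  1-1-1 → 1 (borrow)
  1-0-1 → 0
  1-0 → 1
  1-1 → 0
  1-0 → 1
  0-1 → 1 (borrow)
  1-0-1 → 0
  1-1 → 0
  1-0 → 1
  1-1 → 0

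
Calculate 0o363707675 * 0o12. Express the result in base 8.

0o4606716542

Multiply each base-8 digit by 10, carrying:
  5×10 = 50 → write 2 carry 6
  7×10+6 = 76 → write 4 carry 9
  6×10+9 = 69 → write 5 carry 8
  7×10+8 = 78 → write 6 carry 9
  0×10+9 = 9 → write 1 carry 1
  7×10+1 = 71 → write 7 carry 8
  3×10+8 = 38 → write 6 carry 4
  6×10+4 = 64 → write 0 carry 8
  3×10+8 = 38 → write 6 carry 4
  remaining carry: 4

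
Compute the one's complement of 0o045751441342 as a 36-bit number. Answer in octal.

0o732026336435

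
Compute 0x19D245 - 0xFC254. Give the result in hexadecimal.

0xA0FF1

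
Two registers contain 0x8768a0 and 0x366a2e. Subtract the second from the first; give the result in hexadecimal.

0x50fe72

Subtract column by column in base 16:
  0-e → 2 (borrow)
  a-2-1 → 7
  8-a → e (borrow)
  6-6-1 → f (borrow)
  7-6-1 → 0
  8-3 → 5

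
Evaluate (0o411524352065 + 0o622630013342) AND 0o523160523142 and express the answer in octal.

0o20140121002

Add column by column in base 8, right to left:
  5+2 = 7
  6+4 = 2 carry 1
  0+3+1 = 4
  2+3 = 5
  5+1 = 6
  3+0 = 3
  4+0 = 4
  2+3 = 5
  5+6 = 3 carry 1
  1+2+1 = 4
  1+2 = 3
  4+6 = 2 carry 1
  final carry 1
Sum = 0o1234354365427; now AND with 0o523160523142:
  1&0=0, 2&5=0, 3&2=2, 4&3=0, 3&1=1, 5&6=4, 4&0=0, 3&5=1, 6&2=2, 5&3=1, 4&1=0, 2&4=0, 7&2=2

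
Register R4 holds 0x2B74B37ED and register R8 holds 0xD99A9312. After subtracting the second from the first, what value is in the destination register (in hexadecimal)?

Subtract column by column in base 16:
  D-2 → B
  E-1 → D
  7-3 → 4
  3-9 → A (borrow)
  B-A-1 → 0
  4-9 → B (borrow)
  7-9-1 → D (borrow)
  B-D-1 → D (borrow)
  2-0-1 → 1

0x1DDB0A4DB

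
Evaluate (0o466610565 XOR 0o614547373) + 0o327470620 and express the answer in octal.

First 0o466610565 XOR 0o614547373 = 0o272357616.
Add column by column in base 8, right to left:
  6+0 = 6
  1+2 = 3
  6+6 = 4 carry 1
  7+0+1 = 0 carry 1
  5+7+1 = 5 carry 1
  3+4+1 = 0 carry 1
  2+7+1 = 2 carry 1
  7+2+1 = 2 carry 1
  2+3+1 = 6

0o622050436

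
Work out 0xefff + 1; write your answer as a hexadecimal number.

0xf000

The trailing 3 digits are F (max in base 16), so adding 1 cascades: they roll to 0 and the next digit up increments.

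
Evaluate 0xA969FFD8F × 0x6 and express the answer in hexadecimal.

Multiply each base-16 digit by 6, carrying:
  F×6 = 90 → write A carry 5
  8×6+5 = 53 → write 5 carry 3
  D×6+3 = 81 → write 1 carry 5
  F×6+5 = 95 → write F carry 5
  F×6+5 = 95 → write F carry 5
  9×6+5 = 59 → write B carry 3
  6×6+3 = 39 → write 7 carry 2
  9×6+2 = 56 → write 8 carry 3
  A×6+3 = 63 → write F carry 3
  remaining carry: 3

0x3F87BFF15A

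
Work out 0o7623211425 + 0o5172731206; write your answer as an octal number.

Add column by column in base 8, right to left:
  5+6 = 3 carry 1
  2+0+1 = 3
  4+2 = 6
  1+1 = 2
  1+3 = 4
  2+7 = 1 carry 1
  3+2+1 = 6
  2+7 = 1 carry 1
  6+1+1 = 0 carry 1
  7+5+1 = 5 carry 1
  final carry 1

0o15016142633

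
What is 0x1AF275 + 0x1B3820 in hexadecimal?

0x362A95

Add column by column in base 16, right to left:
  5+0 = 5
  7+2 = 9
  2+8 = A
  F+3 = 2 carry 1
  A+B+1 = 6 carry 1
  1+1+1 = 3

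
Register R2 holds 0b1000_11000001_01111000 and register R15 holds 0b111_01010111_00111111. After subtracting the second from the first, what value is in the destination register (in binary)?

0b10110101000111001

Subtract column by column in base 2:
  0-1 → 1 (borrow)
  0-1-1 → 0 (borrow)
  0-1-1 → 0 (borrow)
  1-1-1 → 1 (borrow)
  1-1-1 → 1 (borrow)
  1-1-1 → 1 (borrow)
  1-0-1 → 0
  0-0 → 0
  1-1 → 0
  0-1 → 1 (borrow)
  0-1-1 → 0 (borrow)
  0-0-1 → 1 (borrow)
  0-1-1 → 0 (borrow)
  0-0-1 → 1 (borrow)
  1-1-1 → 1 (borrow)
  1-0-1 → 0
  0-1 → 1 (borrow)
  0-1-1 → 0 (borrow)
  0-1-1 → 0 (borrow)
  1-0-1 → 0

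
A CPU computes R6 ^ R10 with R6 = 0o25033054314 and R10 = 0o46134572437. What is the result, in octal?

XOR each oct digit independently (no carries):
  2^4=6, 5^6=3, 0^1=1, 3^3=0, 3^4=7, 0^5=5, 5^7=2, 4^2=6, 3^4=7, 1^3=2, 4^7=3

0o63107526723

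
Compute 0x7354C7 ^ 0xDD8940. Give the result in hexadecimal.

XOR each hex digit independently (no carries):
  7^D=A, 3^D=E, 5^8=D, 4^9=D, C^4=8, 7^0=7

0xAEDD87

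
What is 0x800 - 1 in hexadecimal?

0x7ff

The trailing 2 digits are 0, so subtracting 1 borrows through: they become F and the next digit up decrements.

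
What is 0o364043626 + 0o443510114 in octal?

0o1027553742

Add column by column in base 8, right to left:
  6+4 = 2 carry 1
  2+1+1 = 4
  6+1 = 7
  3+0 = 3
  4+1 = 5
  0+5 = 5
  4+3 = 7
  6+4 = 2 carry 1
  3+4+1 = 0 carry 1
  final carry 1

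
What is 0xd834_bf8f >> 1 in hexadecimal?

0x6c1a5fc7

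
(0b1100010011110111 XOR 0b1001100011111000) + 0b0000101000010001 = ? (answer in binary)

0b110011000100000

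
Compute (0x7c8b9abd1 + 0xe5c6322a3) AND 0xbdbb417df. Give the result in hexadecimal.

Add column by column in base 16, right to left:
  1+3 = 4
  d+a = 7 carry 1
  b+2+1 = e
  a+2 = c
  9+3 = c
  b+6 = 1 carry 1
  8+c+1 = 5 carry 1
  c+5+1 = 2 carry 1
  7+e+1 = 6 carry 1
  final carry 1
Sum = 0x16251cce74; now AND with 0xbdbb417df:
  1&0=0, 6&b=2, 2&d=0, 5&b=1, 1&b=1, c&4=4, c&1=0, e&7=6, 7&d=5, 4&f=4

0x201140654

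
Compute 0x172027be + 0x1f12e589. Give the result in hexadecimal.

Add column by column in base 16, right to left:
  e+9 = 7 carry 1
  b+8+1 = 4 carry 1
  7+5+1 = d
  2+e = 0 carry 1
  0+2+1 = 3
  2+1 = 3
  7+f = 6 carry 1
  1+1+1 = 3

0x36330d47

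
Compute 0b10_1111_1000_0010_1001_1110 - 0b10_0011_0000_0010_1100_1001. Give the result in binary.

Subtract column by column in base 2:
  0-1 → 1 (borrow)
  1-0-1 → 0
  1-0 → 1
  1-1 → 0
  1-0 → 1
  0-0 → 0
  0-1 → 1 (borrow)
  1-1-1 → 1 (borrow)
  0-0-1 → 1 (borrow)
  1-1-1 → 1 (borrow)
  0-0-1 → 1 (borrow)
  0-0-1 → 1 (borrow)
  0-0-1 → 1 (borrow)
  0-0-1 → 1 (borrow)
  0-0-1 → 1 (borrow)
  1-0-1 → 0
  1-1 → 0
  1-1 → 0
  1-0 → 1
  1-0 → 1
  0-0 → 0
  1-1 → 0

0b11000111111111010101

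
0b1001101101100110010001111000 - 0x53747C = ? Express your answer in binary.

0b1001011000101110111111111100

0x53747C = 0b10100110111010001111100 in binary.
Subtract column by column in base 2:
  0-0 → 0
  0-0 → 0
  0-1 → 1 (borrow)
  1-1-1 → 1 (borrow)
  1-1-1 → 1 (borrow)
  1-1-1 → 1 (borrow)
  1-1-1 → 1 (borrow)
  0-0-1 → 1 (borrow)
  0-0-1 → 1 (borrow)
  0-0-1 → 1 (borrow)
  1-1-1 → 1 (borrow)
  0-0-1 → 1 (borrow)
  0-1-1 → 0 (borrow)
  1-1-1 → 1 (borrow)
  1-1-1 → 1 (borrow)
  0-0-1 → 1 (borrow)
  0-1-1 → 0 (borrow)
  1-1-1 → 1 (borrow)
  1-0-1 → 0
  0-0 → 0
  1-1 → 0
  1-0 → 1
  0-1 → 1 (borrow)
  1-0-1 → 0
  1-0 → 1
  0-0 → 0
  0-0 → 0
  1-0 → 1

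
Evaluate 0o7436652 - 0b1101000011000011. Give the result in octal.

0o7266347

0b1101000011000011 = 0o150303 in octal.
Subtract column by column in base 8:
  2-3 → 7 (borrow)
  5-0-1 → 4
  6-3 → 3
  6-0 → 6
  3-5 → 6 (borrow)
  4-1-1 → 2
  7-0 → 7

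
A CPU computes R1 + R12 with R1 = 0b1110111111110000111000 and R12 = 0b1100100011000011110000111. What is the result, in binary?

0b1110011011000001110111111

Add column by column in base 2, right to left:
  0+1 = 1
  0+1 = 1
  0+1 = 1
  1+0 = 1
  1+0 = 1
  1+0 = 1
  0+0 = 0
  0+1 = 1
  0+1 = 1
  0+1 = 1
  1+1 = 0 carry 1
  1+0+1 = 0 carry 1
  1+0+1 = 0 carry 1
  1+0+1 = 0 carry 1
  1+0+1 = 0 carry 1
  1+1+1 = 1 carry 1
  1+1+1 = 1 carry 1
  1+0+1 = 0 carry 1
  0+0+1 = 1
  1+0 = 1
  1+1 = 0 carry 1
  1+0+1 = 0 carry 1
  0+0+1 = 1
  0+1 = 1
  0+1 = 1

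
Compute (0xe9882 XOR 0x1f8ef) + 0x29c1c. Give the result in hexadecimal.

First 0xe9882 XOR 0x1f8ef = 0xf606d.
Add column by column in base 16, right to left:
  d+c = 9 carry 1
  6+1+1 = 8
  0+c = c
  6+9 = f
  f+2 = 1 carry 1
  final carry 1

0x11fc89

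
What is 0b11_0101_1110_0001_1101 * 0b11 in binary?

Multiply each base-2 digit by 3, carrying:
  1×3 = 3 → write 1 carry 1
  0×3+1 = 1 → write 1
  1×3 = 3 → write 1 carry 1
  1×3+1 = 4 → write 0 carry 2
  1×3+2 = 5 → write 1 carry 2
  0×3+2 = 2 → write 0 carry 1
  0×3+1 = 1 → write 1
  0×3 = 0 → write 0
  0×3 = 0 → write 0
  1×3 = 3 → write 1 carry 1
  1×3+1 = 4 → write 0 carry 2
  1×3+2 = 5 → write 1 carry 2
  1×3+2 = 5 → write 1 carry 2
  0×3+2 = 2 → write 0 carry 1
  1×3+1 = 4 → write 0 carry 2
  0×3+2 = 2 → write 0 carry 1
  1×3+1 = 4 → write 0 carry 2
  1×3+2 = 5 → write 1 carry 2
  remaining carry: 10

0b10100001101001010111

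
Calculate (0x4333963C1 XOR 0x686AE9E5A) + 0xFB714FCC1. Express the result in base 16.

0x126CACFA5C

First 0x4333963C1 XOR 0x686AE9E5A = 0x2B597FD9B.
Add column by column in base 16, right to left:
  B+1 = C
  9+C = 5 carry 1
  D+C+1 = A carry 1
  F+F+1 = F carry 1
  7+4+1 = C
  9+1 = A
  5+7 = C
  B+B = 6 carry 1
  2+F+1 = 2 carry 1
  final carry 1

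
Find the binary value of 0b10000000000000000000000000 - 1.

0b1111111111111111111111111

The trailing 25 digits are 0, so subtracting 1 borrows through: they become 1 and the next digit up decrements.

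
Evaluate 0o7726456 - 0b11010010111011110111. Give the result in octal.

0o4477067

0b11010010111011110111 = 0o3227367 in octal.
Subtract column by column in base 8:
  6-7 → 7 (borrow)
  5-6-1 → 6 (borrow)
  4-3-1 → 0
  6-7 → 7 (borrow)
  2-2-1 → 7 (borrow)
  7-2-1 → 4
  7-3 → 4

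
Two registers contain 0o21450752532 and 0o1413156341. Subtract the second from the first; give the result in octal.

0o20035574171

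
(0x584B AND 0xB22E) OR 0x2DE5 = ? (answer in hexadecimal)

0x3DEF

0x584B AND 0xB22E = 0x100A.
Then OR with 0x2DE5.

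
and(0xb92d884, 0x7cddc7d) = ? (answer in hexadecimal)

AND each hex digit independently (no carries):
  b&7=3, 9&c=8, 2&d=0, d&d=d, 8&c=8, 8&7=0, 4&d=4

0x380d804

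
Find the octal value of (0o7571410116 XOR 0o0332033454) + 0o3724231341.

0o13567655103

First 0o7571410116 XOR 0o0332033454 = 0o7643423542.
Add column by column in base 8, right to left:
  2+1 = 3
  4+4 = 0 carry 1
  5+3+1 = 1 carry 1
  3+1+1 = 5
  2+3 = 5
  4+2 = 6
  3+4 = 7
  4+2 = 6
  6+7 = 5 carry 1
  7+3+1 = 3 carry 1
  final carry 1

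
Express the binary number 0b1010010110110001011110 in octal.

0o12266136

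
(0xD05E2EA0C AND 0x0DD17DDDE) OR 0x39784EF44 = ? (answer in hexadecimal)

0x39786EF4C

0xD05E2EA0C AND 0x0DD17DDDE = 0x00502C80C.
Then OR with 0x39784EF44.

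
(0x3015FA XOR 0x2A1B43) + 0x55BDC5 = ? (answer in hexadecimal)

First 0x3015FA XOR 0x2A1B43 = 0x1A0EB9.
Add column by column in base 16, right to left:
  9+5 = E
  B+C = 7 carry 1
  E+D+1 = C carry 1
  0+B+1 = C
  A+5 = F
  1+5 = 6

0x6FCC7E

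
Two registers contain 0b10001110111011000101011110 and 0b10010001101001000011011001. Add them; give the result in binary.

0b100100000100100001000110111

Add column by column in base 2, right to left:
  0+1 = 1
  1+0 = 1
  1+0 = 1
  1+1 = 0 carry 1
  1+1+1 = 1 carry 1
  0+0+1 = 1
  1+1 = 0 carry 1
  0+1+1 = 0 carry 1
  1+0+1 = 0 carry 1
  0+0+1 = 1
  0+0 = 0
  0+0 = 0
  1+1 = 0 carry 1
  1+0+1 = 0 carry 1
  0+0+1 = 1
  1+1 = 0 carry 1
  1+0+1 = 0 carry 1
  1+1+1 = 1 carry 1
  0+1+1 = 0 carry 1
  1+0+1 = 0 carry 1
  1+0+1 = 0 carry 1
  1+0+1 = 0 carry 1
  0+1+1 = 0 carry 1
  0+0+1 = 1
  0+0 = 0
  1+1 = 0 carry 1
  final carry 1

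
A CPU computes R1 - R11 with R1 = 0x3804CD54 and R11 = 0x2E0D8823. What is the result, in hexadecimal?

Subtract column by column in base 16:
  4-3 → 1
  5-2 → 3
  D-8 → 5
  C-8 → 4
  4-D → 7 (borrow)
  0-0-1 → F (borrow)
  8-E-1 → 9 (borrow)
  3-2-1 → 0

0x9F74531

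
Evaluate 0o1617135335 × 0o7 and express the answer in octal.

Multiply each base-8 digit by 7, carrying:
  5×7 = 35 → write 3 carry 4
  3×7+4 = 25 → write 1 carry 3
  3×7+3 = 24 → write 0 carry 3
  5×7+3 = 38 → write 6 carry 4
  3×7+4 = 25 → write 1 carry 3
  1×7+3 = 10 → write 2 carry 1
  7×7+1 = 50 → write 2 carry 6
  1×7+6 = 13 → write 5 carry 1
  6×7+1 = 43 → write 3 carry 5
  1×7+5 = 12 → write 4 carry 1
  remaining carry: 1

0o14352216013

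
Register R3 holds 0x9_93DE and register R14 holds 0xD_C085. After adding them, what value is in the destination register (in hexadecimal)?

0x175463

Add column by column in base 16, right to left:
  E+5 = 3 carry 1
  D+8+1 = 6 carry 1
  3+0+1 = 4
  9+C = 5 carry 1
  9+D+1 = 7 carry 1
  final carry 1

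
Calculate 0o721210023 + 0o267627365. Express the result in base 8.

0o1211037410

Add column by column in base 8, right to left:
  3+5 = 0 carry 1
  2+6+1 = 1 carry 1
  0+3+1 = 4
  0+7 = 7
  1+2 = 3
  2+6 = 0 carry 1
  1+7+1 = 1 carry 1
  2+6+1 = 1 carry 1
  7+2+1 = 2 carry 1
  final carry 1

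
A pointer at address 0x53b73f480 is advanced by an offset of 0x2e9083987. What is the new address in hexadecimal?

Add column by column in base 16, right to left:
  0+7 = 7
  8+8 = 0 carry 1
  4+9+1 = e
  f+3 = 2 carry 1
  3+8+1 = c
  7+0 = 7
  b+9 = 4 carry 1
  3+e+1 = 2 carry 1
  5+2+1 = 8

0x8247c2e07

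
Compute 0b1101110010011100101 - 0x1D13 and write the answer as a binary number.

0b1101100011111010010

0x1D13 = 0b1110100010011 in binary.
Subtract column by column in base 2:
  1-1 → 0
  0-1 → 1 (borrow)
  1-0-1 → 0
  0-0 → 0
  0-1 → 1 (borrow)
  1-0-1 → 0
  1-0 → 1
  1-0 → 1
  0-1 → 1 (borrow)
  0-0-1 → 1 (borrow)
  1-1-1 → 1 (borrow)
  0-1-1 → 0 (borrow)
  0-1-1 → 0 (borrow)
  1-0-1 → 0
  1-0 → 1
  1-0 → 1
  0-0 → 0
  1-0 → 1
  1-0 → 1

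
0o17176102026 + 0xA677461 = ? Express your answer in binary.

0o17176102026 = 0b1111001111110001000010000010110 in binary.
0xA677461 = 0b1010011001110111010001100001 in binary.
Add column by column in base 2, right to left:
  0+1 = 1
  1+0 = 1
  1+0 = 1
  0+0 = 0
  1+0 = 1
  0+1 = 1
  0+1 = 1
  0+0 = 0
  0+0 = 0
  0+0 = 0
  1+1 = 0 carry 1
  0+0+1 = 1
  0+1 = 1
  0+1 = 1
  0+1 = 1
  1+0 = 1
  0+1 = 1
  0+1 = 1
  0+1 = 1
  1+0 = 1
  1+0 = 1
  1+1 = 0 carry 1
  1+1+1 = 1 carry 1
  1+0+1 = 0 carry 1
  1+0+1 = 0 carry 1
  0+1+1 = 0 carry 1
  0+0+1 = 1
  1+1 = 0 carry 1
  1+0+1 = 0 carry 1
  1+0+1 = 0 carry 1
  1+0+1 = 0 carry 1
  final carry 1

0b10000100010111111111100001110111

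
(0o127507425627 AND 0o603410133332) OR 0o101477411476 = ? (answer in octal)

0o127507425627 AND 0o603410133332 = 0o003400021222.
Then OR with 0o101477411476.

0o103477431676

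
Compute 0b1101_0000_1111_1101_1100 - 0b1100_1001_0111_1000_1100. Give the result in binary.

0b111100001010000

Subtract column by column in base 2:
  0-0 → 0
  0-0 → 0
  1-1 → 0
  1-1 → 0
  1-0 → 1
  0-0 → 0
  1-0 → 1
  1-1 → 0
  1-1 → 0
  1-1 → 0
  1-1 → 0
  1-0 → 1
  0-1 → 1 (borrow)
  0-0-1 → 1 (borrow)
  0-0-1 → 1 (borrow)
  0-1-1 → 0 (borrow)
  1-0-1 → 0
  0-0 → 0
  1-1 → 0
  1-1 → 0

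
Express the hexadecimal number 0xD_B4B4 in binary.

Expand each hex digit to 4 bits: D=1101 B=1011 4=0100 B=1011 4=0100.

0b11011011010010110100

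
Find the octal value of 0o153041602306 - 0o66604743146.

Subtract column by column in base 8:
  6-6 → 0
  0-4 → 4 (borrow)
  3-1-1 → 1
  2-3 → 7 (borrow)
  0-4-1 → 3 (borrow)
  6-7-1 → 6 (borrow)
  1-4-1 → 4 (borrow)
  4-0-1 → 3
  0-6 → 2 (borrow)
  3-6-1 → 4 (borrow)
  5-6-1 → 6 (borrow)
  1-0-1 → 0

0o64234637140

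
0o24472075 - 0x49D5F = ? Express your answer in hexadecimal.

0x4DD6DE

0o24472075 = 0x52743D in hexadecimal.
Subtract column by column in base 16:
  D-F → E (borrow)
  3-5-1 → D (borrow)
  4-D-1 → 6 (borrow)
  7-9-1 → D (borrow)
  2-4-1 → D (borrow)
  5-0-1 → 4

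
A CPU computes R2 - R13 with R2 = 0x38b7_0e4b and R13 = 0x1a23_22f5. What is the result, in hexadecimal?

Subtract column by column in base 16:
  b-5 → 6
  4-f → 5 (borrow)
  e-2-1 → b
  0-2 → e (borrow)
  7-3-1 → 3
  b-2 → 9
  8-a → e (borrow)
  3-1-1 → 1

0x1e93eb56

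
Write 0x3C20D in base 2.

0b111100001000001101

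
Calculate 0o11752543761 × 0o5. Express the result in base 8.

0o61625363665

Multiply each base-8 digit by 5, carrying:
  1×5 = 5 → write 5
  6×5 = 30 → write 6 carry 3
  7×5+3 = 38 → write 6 carry 4
  3×5+4 = 19 → write 3 carry 2
  4×5+2 = 22 → write 6 carry 2
  5×5+2 = 27 → write 3 carry 3
  2×5+3 = 13 → write 5 carry 1
  5×5+1 = 26 → write 2 carry 3
  7×5+3 = 38 → write 6 carry 4
  1×5+4 = 9 → write 1 carry 1
  1×5+1 = 6 → write 6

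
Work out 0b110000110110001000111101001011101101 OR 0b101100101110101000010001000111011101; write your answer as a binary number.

0b111100111110101000111101001111111101

OR bit by bit (1 where either bit is 1):
  110000110110001000111101001011101101
| 101100101110101000010001000111011101
= 111100111110101000111101001111111101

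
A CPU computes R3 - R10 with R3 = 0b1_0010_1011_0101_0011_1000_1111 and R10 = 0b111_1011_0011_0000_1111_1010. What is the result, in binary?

0b101100000010001010010101

Subtract column by column in base 2:
  1-0 → 1
  1-1 → 0
  1-0 → 1
  1-1 → 0
  0-1 → 1 (borrow)
  0-1-1 → 0 (borrow)
  0-1-1 → 0 (borrow)
  1-1-1 → 1 (borrow)
  1-0-1 → 0
  1-0 → 1
  0-0 → 0
  0-0 → 0
  1-1 → 0
  0-1 → 1 (borrow)
  1-0-1 → 0
  0-0 → 0
  1-1 → 0
  1-1 → 0
  0-0 → 0
  1-1 → 0
  0-1 → 1 (borrow)
  1-1-1 → 1 (borrow)
  0-1-1 → 0 (borrow)
  0-0-1 → 1 (borrow)
  1-0-1 → 0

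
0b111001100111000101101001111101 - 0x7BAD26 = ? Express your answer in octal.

0o7110126527

0b111001100111000101101001111101 = 0o7147055175 in octal.
0x7BAD26 = 0o36726446 in octal.
Subtract column by column in base 8:
  5-6 → 7 (borrow)
  7-4-1 → 2
  1-4 → 5 (borrow)
  5-6-1 → 6 (borrow)
  5-2-1 → 2
  0-7 → 1 (borrow)
  7-6-1 → 0
  4-3 → 1
  1-0 → 1
  7-0 → 7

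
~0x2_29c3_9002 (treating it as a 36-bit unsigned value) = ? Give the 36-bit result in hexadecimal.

Each hex digit d becomes f−d:
  2→d, 2→d, 9→6, c→3, 3→c, 9→6, 0→f, 0→f, 2→d

0xdd63c6ffd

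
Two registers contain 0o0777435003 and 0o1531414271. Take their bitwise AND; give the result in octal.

AND each oct digit independently (no carries):
  0&1=0, 7&5=5, 7&3=3, 7&1=1, 4&4=4, 3&1=1, 5&4=4, 0&2=0, 0&7=0, 3&1=1

0o0531414001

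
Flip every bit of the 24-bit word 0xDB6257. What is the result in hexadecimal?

0x249DA8

Each hex digit d becomes F−d:
  D→2, B→4, 6→9, 2→D, 5→A, 7→8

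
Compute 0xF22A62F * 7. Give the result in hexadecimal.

Multiply each base-16 digit by 7, carrying:
  F×7 = 105 → write 9 carry 6
  2×7+6 = 20 → write 4 carry 1
  6×7+1 = 43 → write B carry 2
  A×7+2 = 72 → write 8 carry 4
  2×7+4 = 18 → write 2 carry 1
  2×7+1 = 15 → write F
  F×7 = 105 → write 9 carry 6
  remaining carry: 6

0x69F28B49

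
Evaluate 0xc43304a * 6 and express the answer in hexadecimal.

Multiply each base-16 digit by 6, carrying:
  a×6 = 60 → write c carry 3
  4×6+3 = 27 → write b carry 1
  0×6+1 = 1 → write 1
  3×6 = 18 → write 2 carry 1
  3×6+1 = 19 → write 3 carry 1
  4×6+1 = 25 → write 9 carry 1
  c×6+1 = 73 → write 9 carry 4
  remaining carry: 4

0x499321bc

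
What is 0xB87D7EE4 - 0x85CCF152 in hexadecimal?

0x32B08D92

Subtract column by column in base 16:
  4-2 → 2
  E-5 → 9
  E-1 → D
  7-F → 8 (borrow)
  D-C-1 → 0
  7-C → B (borrow)
  8-5-1 → 2
  B-8 → 3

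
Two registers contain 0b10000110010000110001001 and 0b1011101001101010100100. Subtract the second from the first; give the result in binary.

0b101001000011011100101

Subtract column by column in base 2:
  1-0 → 1
  0-0 → 0
  0-1 → 1 (borrow)
  1-0-1 → 0
  0-0 → 0
  0-1 → 1 (borrow)
  0-0-1 → 1 (borrow)
  1-1-1 → 1 (borrow)
  1-0-1 → 0
  0-1 → 1 (borrow)
  0-0-1 → 1 (borrow)
  0-1-1 → 0 (borrow)
  0-1-1 → 0 (borrow)
  1-0-1 → 0
  0-0 → 0
  0-1 → 1 (borrow)
  1-0-1 → 0
  1-1 → 0
  0-1 → 1 (borrow)
  0-1-1 → 0 (borrow)
  0-0-1 → 1 (borrow)
  0-1-1 → 0 (borrow)
  1-0-1 → 0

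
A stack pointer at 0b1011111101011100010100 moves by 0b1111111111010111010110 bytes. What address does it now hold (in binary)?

0b11011111100110011101010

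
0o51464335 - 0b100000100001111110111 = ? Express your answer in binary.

0o51464335 = 0b101001100110100011011101 in binary.
Subtract column by column in base 2:
  1-1 → 0
  0-1 → 1 (borrow)
  1-1-1 → 1 (borrow)
  1-0-1 → 0
  1-1 → 0
  0-1 → 1 (borrow)
  1-1-1 → 1 (borrow)
  1-1-1 → 1 (borrow)
  0-1-1 → 0 (borrow)
  0-1-1 → 0 (borrow)
  0-0-1 → 1 (borrow)
  1-0-1 → 0
  0-0 → 0
  1-0 → 1
  1-1 → 0
  0-0 → 0
  0-0 → 0
  1-0 → 1
  1-0 → 1
  0-0 → 0
  0-1 → 1 (borrow)
  1-0-1 → 0
  0-0 → 0
  1-0 → 1

0b100101100010010011100110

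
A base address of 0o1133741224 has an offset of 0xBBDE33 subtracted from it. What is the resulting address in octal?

0o1054762141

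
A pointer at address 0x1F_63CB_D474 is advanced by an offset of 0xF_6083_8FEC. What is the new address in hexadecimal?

Add column by column in base 16, right to left:
  4+C = 0 carry 1
  7+E+1 = 6 carry 1
  4+F+1 = 4 carry 1
  D+8+1 = 6 carry 1
  B+3+1 = F
  C+8 = 4 carry 1
  3+0+1 = 4
  6+6 = C
  F+F = E carry 1
  1+0+1 = 2

0x2EC44F6460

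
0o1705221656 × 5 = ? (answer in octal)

0o11332331146

Multiply each base-8 digit by 5, carrying:
  6×5 = 30 → write 6 carry 3
  5×5+3 = 28 → write 4 carry 3
  6×5+3 = 33 → write 1 carry 4
  1×5+4 = 9 → write 1 carry 1
  2×5+1 = 11 → write 3 carry 1
  2×5+1 = 11 → write 3 carry 1
  5×5+1 = 26 → write 2 carry 3
  0×5+3 = 3 → write 3
  7×5 = 35 → write 3 carry 4
  1×5+4 = 9 → write 1 carry 1
  remaining carry: 1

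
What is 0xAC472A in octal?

0o53043452

Expand each hex digit to 4 bits: A=1010 C=1100 4=0100 7=0111 2=0010 A=1010.
Group the bits in threes: 101 011 000 100 011 100 101 010 → 53043452.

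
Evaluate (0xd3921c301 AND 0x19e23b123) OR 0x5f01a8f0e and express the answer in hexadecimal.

0x5f83b8f0f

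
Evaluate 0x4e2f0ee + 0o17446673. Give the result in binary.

0x4e2f0ee = 0b100111000101111000011101110 in binary.
0o17446673 = 0b1111100100110110111011 in binary.
Add column by column in base 2, right to left:
  0+1 = 1
  1+1 = 0 carry 1
  1+0+1 = 0 carry 1
  1+1+1 = 1 carry 1
  0+1+1 = 0 carry 1
  1+1+1 = 1 carry 1
  1+0+1 = 0 carry 1
  1+1+1 = 1 carry 1
  0+1+1 = 0 carry 1
  0+0+1 = 1
  0+1 = 1
  0+1 = 1
  1+0 = 1
  1+0 = 1
  1+1 = 0 carry 1
  1+0+1 = 0 carry 1
  0+0+1 = 1
  1+1 = 0 carry 1
  0+1+1 = 0 carry 1
  0+1+1 = 0 carry 1
  0+1+1 = 0 carry 1
  1+1+1 = 1 carry 1
  1+0+1 = 0 carry 1
  1+0+1 = 0 carry 1
  0+0+1 = 1
  0+0 = 0
  1+0 = 1

0b101001000010011111010101001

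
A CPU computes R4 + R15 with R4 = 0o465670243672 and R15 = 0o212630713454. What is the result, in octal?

Add column by column in base 8, right to left:
  2+4 = 6
  7+5 = 4 carry 1
  6+4+1 = 3 carry 1
  3+3+1 = 7
  4+1 = 5
  2+7 = 1 carry 1
  0+0+1 = 1
  7+3 = 2 carry 1
  6+6+1 = 5 carry 1
  5+2+1 = 0 carry 1
  6+1+1 = 0 carry 1
  4+2+1 = 7

0o700521157346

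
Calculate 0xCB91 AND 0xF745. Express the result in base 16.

0xC301

AND each hex digit independently (no carries):
  C&F=C, B&7=3, 9&4=0, 1&5=1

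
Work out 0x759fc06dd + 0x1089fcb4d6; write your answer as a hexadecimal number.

Add column by column in base 16, right to left:
  d+6 = 3 carry 1
  d+d+1 = b carry 1
  6+4+1 = b
  0+b = b
  c+c = 8 carry 1
  f+f+1 = f carry 1
  9+9+1 = 3 carry 1
  5+8+1 = e
  7+0 = 7
  0+1 = 1

0x17e3f8bbb3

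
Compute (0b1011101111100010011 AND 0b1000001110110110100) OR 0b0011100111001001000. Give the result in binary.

0b1011101111101011000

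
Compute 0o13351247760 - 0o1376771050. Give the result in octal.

0o11752256710

Subtract column by column in base 8:
  0-0 → 0
  6-5 → 1
  7-0 → 7
  7-1 → 6
  4-7 → 5 (borrow)
  2-7-1 → 2 (borrow)
  1-6-1 → 2 (borrow)
  5-7-1 → 5 (borrow)
  3-3-1 → 7 (borrow)
  3-1-1 → 1
  1-0 → 1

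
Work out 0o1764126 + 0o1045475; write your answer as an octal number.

0o3031623

Add column by column in base 8, right to left:
  6+5 = 3 carry 1
  2+7+1 = 2 carry 1
  1+4+1 = 6
  4+5 = 1 carry 1
  6+4+1 = 3 carry 1
  7+0+1 = 0 carry 1
  1+1+1 = 3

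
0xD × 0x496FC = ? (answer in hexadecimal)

0x3BAACC

Multiply each base-16 digit by 13, carrying:
  C×13 = 156 → write C carry 9
  F×13+9 = 204 → write C carry 12
  6×13+12 = 90 → write A carry 5
  9×13+5 = 122 → write A carry 7
  4×13+7 = 59 → write B carry 3
  remaining carry: 3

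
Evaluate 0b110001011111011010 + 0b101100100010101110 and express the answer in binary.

0b1011110000010001000

Add column by column in base 2, right to left:
  0+0 = 0
  1+1 = 0 carry 1
  0+1+1 = 0 carry 1
  1+1+1 = 1 carry 1
  1+0+1 = 0 carry 1
  0+1+1 = 0 carry 1
  1+0+1 = 0 carry 1
  1+1+1 = 1 carry 1
  1+0+1 = 0 carry 1
  1+0+1 = 0 carry 1
  1+0+1 = 0 carry 1
  0+1+1 = 0 carry 1
  1+0+1 = 0 carry 1
  0+0+1 = 1
  0+1 = 1
  0+1 = 1
  1+0 = 1
  1+1 = 0 carry 1
  final carry 1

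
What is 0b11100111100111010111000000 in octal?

Group the bits in threes: 011 100 111 100 111 010 111 000 000 → 347472700.

0o347472700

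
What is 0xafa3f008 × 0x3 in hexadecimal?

0x20eebd018

Multiply each base-16 digit by 3, carrying:
  8×3 = 24 → write 8 carry 1
  0×3+1 = 1 → write 1
  0×3 = 0 → write 0
  f×3 = 45 → write d carry 2
  3×3+2 = 11 → write b
  a×3 = 30 → write e carry 1
  f×3+1 = 46 → write e carry 2
  a×3+2 = 32 → write 0 carry 2
  remaining carry: 2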